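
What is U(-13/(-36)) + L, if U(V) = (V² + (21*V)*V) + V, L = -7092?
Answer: -4593523/648 ≈ -7088.8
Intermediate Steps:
U(V) = V + 22*V² (U(V) = (V² + 21*V²) + V = 22*V² + V = V + 22*V²)
U(-13/(-36)) + L = (-13/(-36))*(1 + 22*(-13/(-36))) - 7092 = (-13*(-1/36))*(1 + 22*(-13*(-1/36))) - 7092 = 13*(1 + 22*(13/36))/36 - 7092 = 13*(1 + 143/18)/36 - 7092 = (13/36)*(161/18) - 7092 = 2093/648 - 7092 = -4593523/648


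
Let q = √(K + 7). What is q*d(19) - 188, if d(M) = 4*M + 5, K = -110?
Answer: -188 + 81*I*√103 ≈ -188.0 + 822.06*I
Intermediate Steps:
d(M) = 5 + 4*M
q = I*√103 (q = √(-110 + 7) = √(-103) = I*√103 ≈ 10.149*I)
q*d(19) - 188 = (I*√103)*(5 + 4*19) - 188 = (I*√103)*(5 + 76) - 188 = (I*√103)*81 - 188 = 81*I*√103 - 188 = -188 + 81*I*√103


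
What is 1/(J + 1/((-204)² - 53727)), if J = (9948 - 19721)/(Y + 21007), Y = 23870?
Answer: -181168449/39468560 ≈ -4.5902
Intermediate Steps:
J = -9773/44877 (J = (9948 - 19721)/(23870 + 21007) = -9773/44877 ≈ -0.21777)
1/(J + 1/((-204)² - 53727)) = 1/(-9773/44877 + 1/((-204)² - 53727)) = 1/(-9773/44877 + 1/(41616 - 53727)) = 1/(-9773/44877 + 1/(-12111)) = 1/(-9773/44877 - 1/12111) = 1/(-39468560/181168449) = -181168449/39468560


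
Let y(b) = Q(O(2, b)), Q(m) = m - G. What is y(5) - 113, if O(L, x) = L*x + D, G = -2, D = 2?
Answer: -99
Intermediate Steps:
O(L, x) = 2 + L*x (O(L, x) = L*x + 2 = 2 + L*x)
Q(m) = 2 + m (Q(m) = m - 1*(-2) = m + 2 = 2 + m)
y(b) = 4 + 2*b (y(b) = 2 + (2 + 2*b) = 4 + 2*b)
y(5) - 113 = (4 + 2*5) - 113 = (4 + 10) - 113 = 14 - 113 = -99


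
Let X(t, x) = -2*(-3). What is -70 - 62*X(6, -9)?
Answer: -442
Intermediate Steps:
X(t, x) = 6
-70 - 62*X(6, -9) = -70 - 62*6 = -70 - 372 = -442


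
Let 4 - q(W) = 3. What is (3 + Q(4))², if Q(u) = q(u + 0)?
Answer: 16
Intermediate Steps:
q(W) = 1 (q(W) = 4 - 1*3 = 4 - 3 = 1)
Q(u) = 1
(3 + Q(4))² = (3 + 1)² = 4² = 16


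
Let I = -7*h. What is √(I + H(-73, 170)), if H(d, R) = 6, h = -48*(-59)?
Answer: 3*I*√2202 ≈ 140.78*I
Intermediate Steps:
h = 2832
I = -19824 (I = -7*2832 = -19824)
√(I + H(-73, 170)) = √(-19824 + 6) = √(-19818) = 3*I*√2202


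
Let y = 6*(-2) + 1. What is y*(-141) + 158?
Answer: 1709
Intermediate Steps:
y = -11 (y = -12 + 1 = -11)
y*(-141) + 158 = -11*(-141) + 158 = 1551 + 158 = 1709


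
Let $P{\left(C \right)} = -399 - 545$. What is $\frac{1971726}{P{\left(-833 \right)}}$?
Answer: $- \frac{985863}{472} \approx -2088.7$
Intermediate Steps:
$P{\left(C \right)} = -944$
$\frac{1971726}{P{\left(-833 \right)}} = \frac{1971726}{-944} = 1971726 \left(- \frac{1}{944}\right) = - \frac{985863}{472}$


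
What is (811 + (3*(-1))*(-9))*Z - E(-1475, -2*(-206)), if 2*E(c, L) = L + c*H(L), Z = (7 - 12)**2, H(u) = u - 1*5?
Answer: 641813/2 ≈ 3.2091e+5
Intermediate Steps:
H(u) = -5 + u (H(u) = u - 5 = -5 + u)
Z = 25 (Z = (-5)**2 = 25)
E(c, L) = L/2 + c*(-5 + L)/2 (E(c, L) = (L + c*(-5 + L))/2 = L/2 + c*(-5 + L)/2)
(811 + (3*(-1))*(-9))*Z - E(-1475, -2*(-206)) = (811 + (3*(-1))*(-9))*25 - ((-2*(-206))/2 + (1/2)*(-1475)*(-5 - 2*(-206))) = (811 - 3*(-9))*25 - ((1/2)*412 + (1/2)*(-1475)*(-5 + 412)) = (811 + 27)*25 - (206 + (1/2)*(-1475)*407) = 838*25 - (206 - 600325/2) = 20950 - 1*(-599913/2) = 20950 + 599913/2 = 641813/2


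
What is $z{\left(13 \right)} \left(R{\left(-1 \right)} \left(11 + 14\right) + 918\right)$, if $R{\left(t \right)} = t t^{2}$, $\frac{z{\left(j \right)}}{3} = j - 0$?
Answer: $34827$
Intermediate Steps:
$z{\left(j \right)} = 3 j$ ($z{\left(j \right)} = 3 \left(j - 0\right) = 3 \left(j + 0\right) = 3 j$)
$R{\left(t \right)} = t^{3}$
$z{\left(13 \right)} \left(R{\left(-1 \right)} \left(11 + 14\right) + 918\right) = 3 \cdot 13 \left(\left(-1\right)^{3} \left(11 + 14\right) + 918\right) = 39 \left(\left(-1\right) 25 + 918\right) = 39 \left(-25 + 918\right) = 39 \cdot 893 = 34827$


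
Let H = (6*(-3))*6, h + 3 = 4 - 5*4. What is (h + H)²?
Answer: 16129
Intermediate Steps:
h = -19 (h = -3 + (4 - 5*4) = -3 + (4 - 20) = -3 - 16 = -19)
H = -108 (H = -18*6 = -108)
(h + H)² = (-19 - 108)² = (-127)² = 16129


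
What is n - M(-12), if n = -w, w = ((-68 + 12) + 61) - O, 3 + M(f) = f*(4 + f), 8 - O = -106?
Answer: 16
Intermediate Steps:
O = 114 (O = 8 - 1*(-106) = 8 + 106 = 114)
M(f) = -3 + f*(4 + f)
w = -109 (w = ((-68 + 12) + 61) - 1*114 = (-56 + 61) - 114 = 5 - 114 = -109)
n = 109 (n = -1*(-109) = 109)
n - M(-12) = 109 - (-3 + (-12)² + 4*(-12)) = 109 - (-3 + 144 - 48) = 109 - 1*93 = 109 - 93 = 16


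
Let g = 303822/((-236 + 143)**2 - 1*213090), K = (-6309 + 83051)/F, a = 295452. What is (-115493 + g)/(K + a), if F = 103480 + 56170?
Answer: -628270864119625/1607212531085837 ≈ -0.39091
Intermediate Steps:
F = 159650
K = 38371/79825 (K = (-6309 + 83051)/159650 = 76742*(1/159650) = 38371/79825 ≈ 0.48069)
g = -101274/68147 (g = 303822/((-93)**2 - 213090) = 303822/(8649 - 213090) = 303822/(-204441) = 303822*(-1/204441) = -101274/68147 ≈ -1.4861)
(-115493 + g)/(K + a) = (-115493 - 101274/68147)/(38371/79825 + 295452) = -7870602745/(68147*23584494271/79825) = -7870602745/68147*79825/23584494271 = -628270864119625/1607212531085837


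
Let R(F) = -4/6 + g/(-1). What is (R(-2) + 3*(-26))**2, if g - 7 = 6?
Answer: 75625/9 ≈ 8402.8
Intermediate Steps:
g = 13 (g = 7 + 6 = 13)
R(F) = -41/3 (R(F) = -4/6 + 13/(-1) = -4*1/6 + 13*(-1) = -2/3 - 13 = -41/3)
(R(-2) + 3*(-26))**2 = (-41/3 + 3*(-26))**2 = (-41/3 - 78)**2 = (-275/3)**2 = 75625/9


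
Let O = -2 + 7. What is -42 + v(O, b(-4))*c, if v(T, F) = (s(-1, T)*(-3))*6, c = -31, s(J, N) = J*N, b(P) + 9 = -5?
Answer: -2832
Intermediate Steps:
b(P) = -14 (b(P) = -9 - 5 = -14)
O = 5
v(T, F) = 18*T (v(T, F) = (-T*(-3))*6 = (3*T)*6 = 18*T)
-42 + v(O, b(-4))*c = -42 + (18*5)*(-31) = -42 + 90*(-31) = -42 - 2790 = -2832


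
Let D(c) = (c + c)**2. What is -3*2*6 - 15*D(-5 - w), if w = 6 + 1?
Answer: -8676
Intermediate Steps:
w = 7
D(c) = 4*c**2 (D(c) = (2*c)**2 = 4*c**2)
-3*2*6 - 15*D(-5 - w) = -3*2*6 - 60*(-5 - 1*7)**2 = -6*6 - 60*(-5 - 7)**2 = -36 - 60*(-12)**2 = -36 - 60*144 = -36 - 15*576 = -36 - 8640 = -8676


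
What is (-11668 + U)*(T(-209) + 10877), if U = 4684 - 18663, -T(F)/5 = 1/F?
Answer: -58303273806/209 ≈ -2.7896e+8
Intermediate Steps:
T(F) = -5/F
U = -13979
(-11668 + U)*(T(-209) + 10877) = (-11668 - 13979)*(-5/(-209) + 10877) = -25647*(-5*(-1/209) + 10877) = -25647*(5/209 + 10877) = -25647*2273298/209 = -58303273806/209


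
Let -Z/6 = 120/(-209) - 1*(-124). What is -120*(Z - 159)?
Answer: 22560840/209 ≈ 1.0795e+5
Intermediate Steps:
Z = -154776/209 (Z = -6*(120/(-209) - 1*(-124)) = -6*(120*(-1/209) + 124) = -6*(-120/209 + 124) = -6*25796/209 = -154776/209 ≈ -740.55)
-120*(Z - 159) = -120*(-154776/209 - 159) = -120*(-188007/209) = 22560840/209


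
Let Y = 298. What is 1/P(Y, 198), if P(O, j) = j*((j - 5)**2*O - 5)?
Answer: 1/2197839006 ≈ 4.5499e-10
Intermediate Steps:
P(O, j) = j*(-5 + O*(-5 + j)**2) (P(O, j) = j*((-5 + j)**2*O - 5) = j*(O*(-5 + j)**2 - 5) = j*(-5 + O*(-5 + j)**2))
1/P(Y, 198) = 1/(198*(-5 + 298*(-5 + 198)**2)) = 1/(198*(-5 + 298*193**2)) = 1/(198*(-5 + 298*37249)) = 1/(198*(-5 + 11100202)) = 1/(198*11100197) = 1/2197839006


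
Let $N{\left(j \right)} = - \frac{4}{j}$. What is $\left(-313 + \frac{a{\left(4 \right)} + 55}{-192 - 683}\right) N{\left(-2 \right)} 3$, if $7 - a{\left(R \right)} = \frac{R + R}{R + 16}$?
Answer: $- \frac{1174014}{625} \approx -1878.4$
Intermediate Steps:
$a{\left(R \right)} = 7 - \frac{2 R}{16 + R}$ ($a{\left(R \right)} = 7 - \frac{R + R}{R + 16} = 7 - \frac{2 R}{16 + R}$)
$\left(-313 + \frac{a{\left(4 \right)} + 55}{-192 - 683}\right) N{\left(-2 \right)} 3 = \left(-313 + \frac{\frac{112 + 5 \cdot 4}{16 + 4} + 55}{-192 - 683}\right) - \frac{4}{-2} \cdot 3 = \left(-313 + \frac{\frac{112 + 20}{20} + 55}{-192 - 683}\right) \left(-4\right) \left(- \frac{1}{2}\right) 3 = \left(-313 + \frac{\frac{1}{20} \cdot 132 + 55}{-192 - 683}\right) 2 \cdot 3 = \left(-313 + \frac{\frac{33}{5} + 55}{-875}\right) 6 = \left(-313 + \frac{308}{5} \left(- \frac{1}{875}\right)\right) 6 = \left(-313 - \frac{44}{625}\right) 6 = \left(- \frac{195669}{625}\right) 6 = - \frac{1174014}{625}$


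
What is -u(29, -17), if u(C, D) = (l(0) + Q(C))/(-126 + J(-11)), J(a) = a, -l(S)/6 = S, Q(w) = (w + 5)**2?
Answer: 1156/137 ≈ 8.4380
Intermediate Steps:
Q(w) = (5 + w)**2
l(S) = -6*S
u(C, D) = -(5 + C)**2/137 (u(C, D) = (-6*0 + (5 + C)**2)/(-126 - 11) = (0 + (5 + C)**2)/(-137) = (5 + C)**2*(-1/137) = -(5 + C)**2/137)
-u(29, -17) = -(-1)*(5 + 29)**2/137 = -(-1)*34**2/137 = -(-1)*1156/137 = -1*(-1156/137) = 1156/137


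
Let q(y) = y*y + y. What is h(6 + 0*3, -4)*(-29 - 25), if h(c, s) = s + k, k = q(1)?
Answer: 108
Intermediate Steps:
q(y) = y + y² (q(y) = y² + y = y + y²)
k = 2 (k = 1*(1 + 1) = 1*2 = 2)
h(c, s) = 2 + s (h(c, s) = s + 2 = 2 + s)
h(6 + 0*3, -4)*(-29 - 25) = (2 - 4)*(-29 - 25) = -2*(-54) = 108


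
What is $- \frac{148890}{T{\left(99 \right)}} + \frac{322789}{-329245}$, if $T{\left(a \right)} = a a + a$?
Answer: $- \frac{348112661}{21730170} \approx -16.02$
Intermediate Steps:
$T{\left(a \right)} = a + a^{2}$ ($T{\left(a \right)} = a^{2} + a = a + a^{2}$)
$- \frac{148890}{T{\left(99 \right)}} + \frac{322789}{-329245} = - \frac{148890}{99 \left(1 + 99\right)} + \frac{322789}{-329245} = - \frac{148890}{99 \cdot 100} + 322789 \left(- \frac{1}{329245}\right) = - \frac{148890}{9900} - \frac{322789}{329245} = \left(-148890\right) \frac{1}{9900} - \frac{322789}{329245} = - \frac{4963}{330} - \frac{322789}{329245} = - \frac{348112661}{21730170}$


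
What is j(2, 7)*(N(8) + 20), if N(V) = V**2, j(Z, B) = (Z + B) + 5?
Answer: 1176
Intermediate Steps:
j(Z, B) = 5 + B + Z (j(Z, B) = (B + Z) + 5 = 5 + B + Z)
j(2, 7)*(N(8) + 20) = (5 + 7 + 2)*(8**2 + 20) = 14*(64 + 20) = 14*84 = 1176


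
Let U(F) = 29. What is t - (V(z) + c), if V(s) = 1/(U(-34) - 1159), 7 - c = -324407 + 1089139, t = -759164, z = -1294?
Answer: 6283931/1130 ≈ 5561.0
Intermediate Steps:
c = -764725 (c = 7 - (-324407 + 1089139) = 7 - 1*764732 = 7 - 764732 = -764725)
V(s) = -1/1130 (V(s) = 1/(29 - 1159) = 1/(-1130) = -1/1130)
t - (V(z) + c) = -759164 - (-1/1130 - 764725) = -759164 - 1*(-864139251/1130) = -759164 + 864139251/1130 = 6283931/1130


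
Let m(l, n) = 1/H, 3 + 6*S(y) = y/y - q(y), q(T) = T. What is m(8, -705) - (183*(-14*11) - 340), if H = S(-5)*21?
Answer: 598964/21 ≈ 28522.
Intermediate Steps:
S(y) = -1/3 - y/6 (S(y) = -1/2 + (y/y - y)/6 = -1/2 + (1 - y)/6 = -1/2 + (1/6 - y/6) = -1/3 - y/6)
H = 21/2 (H = (-1/3 - 1/6*(-5))*21 = (-1/3 + 5/6)*21 = (1/2)*21 = 21/2 ≈ 10.500)
m(l, n) = 2/21 (m(l, n) = 1/(21/2) = 2/21)
m(8, -705) - (183*(-14*11) - 340) = 2/21 - (183*(-14*11) - 340) = 2/21 - (183*(-154) - 340) = 2/21 - (-28182 - 340) = 2/21 - 1*(-28522) = 2/21 + 28522 = 598964/21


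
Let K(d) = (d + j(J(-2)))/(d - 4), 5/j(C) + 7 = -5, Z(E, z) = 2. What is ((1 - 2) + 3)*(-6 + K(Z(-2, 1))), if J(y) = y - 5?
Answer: -163/12 ≈ -13.583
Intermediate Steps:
J(y) = -5 + y
j(C) = -5/12 (j(C) = 5/(-7 - 5) = 5/(-12) = 5*(-1/12) = -5/12)
K(d) = (-5/12 + d)/(-4 + d) (K(d) = (d - 5/12)/(d - 4) = (-5/12 + d)/(-4 + d))
((1 - 2) + 3)*(-6 + K(Z(-2, 1))) = ((1 - 2) + 3)*(-6 + (-5/12 + 2)/(-4 + 2)) = (-1 + 3)*(-6 + (19/12)/(-2)) = 2*(-6 - ½*19/12) = 2*(-6 - 19/24) = 2*(-163/24) = -163/12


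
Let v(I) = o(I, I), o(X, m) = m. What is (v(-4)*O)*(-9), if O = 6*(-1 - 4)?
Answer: -1080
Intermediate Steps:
v(I) = I
O = -30 (O = 6*(-5) = -30)
(v(-4)*O)*(-9) = -4*(-30)*(-9) = 120*(-9) = -1080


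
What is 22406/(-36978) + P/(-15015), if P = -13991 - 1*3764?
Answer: 3556870/6169163 ≈ 0.57656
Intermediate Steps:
P = -17755 (P = -13991 - 3764 = -17755)
22406/(-36978) + P/(-15015) = 22406/(-36978) - 17755/(-15015) = 22406*(-1/36978) - 17755*(-1/15015) = -11203/18489 + 3551/3003 = 3556870/6169163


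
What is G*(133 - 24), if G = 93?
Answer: 10137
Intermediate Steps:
G*(133 - 24) = 93*(133 - 24) = 93*109 = 10137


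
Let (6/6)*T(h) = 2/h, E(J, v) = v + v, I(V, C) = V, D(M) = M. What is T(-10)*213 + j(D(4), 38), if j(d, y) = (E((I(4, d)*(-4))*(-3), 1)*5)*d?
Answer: -13/5 ≈ -2.6000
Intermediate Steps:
E(J, v) = 2*v
j(d, y) = 10*d (j(d, y) = ((2*1)*5)*d = (2*5)*d = 10*d)
T(h) = 2/h
T(-10)*213 + j(D(4), 38) = (2/(-10))*213 + 10*4 = (2*(-⅒))*213 + 40 = -⅕*213 + 40 = -213/5 + 40 = -13/5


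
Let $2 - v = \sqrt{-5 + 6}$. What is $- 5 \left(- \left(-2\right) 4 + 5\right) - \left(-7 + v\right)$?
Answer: $-59$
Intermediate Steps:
$v = 1$ ($v = 2 - \sqrt{-5 + 6} = 2 - \sqrt{1} = 2 - 1 = 1$)
$- 5 \left(- \left(-2\right) 4 + 5\right) - \left(-7 + v\right) = - 5 \left(- \left(-2\right) 4 + 5\right) + \left(7 - 1\right) = - 5 \left(\left(-1\right) \left(-8\right) + 5\right) + \left(7 - 1\right) = - 5 \left(8 + 5\right) + 6 = \left(-5\right) 13 + 6 = -65 + 6 = -59$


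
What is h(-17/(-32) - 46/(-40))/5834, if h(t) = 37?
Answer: 37/5834 ≈ 0.0063421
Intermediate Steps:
h(-17/(-32) - 46/(-40))/5834 = 37/5834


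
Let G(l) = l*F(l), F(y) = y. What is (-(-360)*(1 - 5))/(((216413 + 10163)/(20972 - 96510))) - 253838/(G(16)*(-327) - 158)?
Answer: 286889042659/593841535 ≈ 483.11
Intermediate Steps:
G(l) = l² (G(l) = l*l = l²)
(-(-360)*(1 - 5))/(((216413 + 10163)/(20972 - 96510))) - 253838/(G(16)*(-327) - 158) = (-(-360)*(1 - 5))/(((216413 + 10163)/(20972 - 96510))) - 253838/(16²*(-327) - 158) = (-(-360)*(-4))/((226576/(-75538))) - 253838/(256*(-327) - 158) = (-45*32)/((226576*(-1/75538))) - 253838/(-83712 - 158) = -1440/(-113288/37769) - 253838/(-83870) = -1440*(-37769/113288) - 253838*(-1/83870) = 6798420/14161 + 126919/41935 = 286889042659/593841535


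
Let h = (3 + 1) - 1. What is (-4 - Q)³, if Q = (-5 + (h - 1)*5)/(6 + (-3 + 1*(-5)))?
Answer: -27/8 ≈ -3.3750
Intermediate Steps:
h = 3 (h = 4 - 1 = 3)
Q = -5/2 (Q = (-5 + (3 - 1)*5)/(6 + (-3 + 1*(-5))) = (-5 + 2*5)/(6 + (-3 - 5)) = (-5 + 10)/(6 - 8) = 5/(-2) = 5*(-½) = -5/2 ≈ -2.5000)
(-4 - Q)³ = (-4 - 1*(-5/2))³ = (-4 + 5/2)³ = (-3/2)³ = -27/8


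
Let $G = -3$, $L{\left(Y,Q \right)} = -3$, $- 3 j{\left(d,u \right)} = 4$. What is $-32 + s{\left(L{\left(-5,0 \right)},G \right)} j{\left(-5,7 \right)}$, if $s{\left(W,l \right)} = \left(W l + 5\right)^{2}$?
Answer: $- \frac{880}{3} \approx -293.33$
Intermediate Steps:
$j{\left(d,u \right)} = - \frac{4}{3}$ ($j{\left(d,u \right)} = \left(- \frac{1}{3}\right) 4 = - \frac{4}{3}$)
$s{\left(W,l \right)} = \left(5 + W l\right)^{2}$
$-32 + s{\left(L{\left(-5,0 \right)},G \right)} j{\left(-5,7 \right)} = -32 + \left(5 - -9\right)^{2} \left(- \frac{4}{3}\right) = -32 + \left(5 + 9\right)^{2} \left(- \frac{4}{3}\right) = -32 + 14^{2} \left(- \frac{4}{3}\right) = -32 + 196 \left(- \frac{4}{3}\right) = -32 - \frac{784}{3} = - \frac{880}{3}$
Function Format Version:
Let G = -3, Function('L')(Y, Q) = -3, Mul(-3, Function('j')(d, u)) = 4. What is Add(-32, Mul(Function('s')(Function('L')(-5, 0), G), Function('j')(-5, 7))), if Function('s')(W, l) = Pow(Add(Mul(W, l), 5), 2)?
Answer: Rational(-880, 3) ≈ -293.33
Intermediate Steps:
Function('j')(d, u) = Rational(-4, 3) (Function('j')(d, u) = Mul(Rational(-1, 3), 4) = Rational(-4, 3))
Function('s')(W, l) = Pow(Add(5, Mul(W, l)), 2)
Add(-32, Mul(Function('s')(Function('L')(-5, 0), G), Function('j')(-5, 7))) = Add(-32, Mul(Pow(Add(5, Mul(-3, -3)), 2), Rational(-4, 3))) = Add(-32, Mul(Pow(Add(5, 9), 2), Rational(-4, 3))) = Add(-32, Mul(Pow(14, 2), Rational(-4, 3))) = Add(-32, Mul(196, Rational(-4, 3))) = Add(-32, Rational(-784, 3)) = Rational(-880, 3)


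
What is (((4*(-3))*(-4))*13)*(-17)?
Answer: -10608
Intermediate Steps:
(((4*(-3))*(-4))*13)*(-17) = (-12*(-4)*13)*(-17) = (48*13)*(-17) = 624*(-17) = -10608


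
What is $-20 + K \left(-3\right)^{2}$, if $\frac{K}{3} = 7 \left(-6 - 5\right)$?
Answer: $-2099$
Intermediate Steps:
$K = -231$ ($K = 3 \cdot 7 \left(-6 - 5\right) = 3 \cdot 7 \left(-11\right) = 3 \left(-77\right) = -231$)
$-20 + K \left(-3\right)^{2} = -20 - 231 \left(-3\right)^{2} = -20 - 2079 = -2099$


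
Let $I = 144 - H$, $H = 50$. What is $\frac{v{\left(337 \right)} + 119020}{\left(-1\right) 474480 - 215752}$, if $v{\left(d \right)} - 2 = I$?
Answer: $- \frac{29779}{172558} \approx -0.17257$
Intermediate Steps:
$I = 94$ ($I = 144 - 50 = 94$)
$v{\left(d \right)} = 96$ ($v{\left(d \right)} = 2 + 94 = 96$)
$\frac{v{\left(337 \right)} + 119020}{\left(-1\right) 474480 - 215752} = \frac{96 + 119020}{\left(-1\right) 474480 - 215752} = \frac{119116}{-474480 - 215752} = \frac{119116}{-690232} = 119116 \left(- \frac{1}{690232}\right) = - \frac{29779}{172558}$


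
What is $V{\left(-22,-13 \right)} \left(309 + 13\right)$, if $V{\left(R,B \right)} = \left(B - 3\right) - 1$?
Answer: $-5474$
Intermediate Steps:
$V{\left(R,B \right)} = -4 + B$ ($V{\left(R,B \right)} = \left(-3 + B\right) - 1 = -4 + B$)
$V{\left(-22,-13 \right)} \left(309 + 13\right) = \left(-4 - 13\right) \left(309 + 13\right) = \left(-17\right) 322 = -5474$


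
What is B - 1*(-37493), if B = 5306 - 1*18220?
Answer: 24579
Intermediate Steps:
B = -12914 (B = 5306 - 18220 = -12914)
B - 1*(-37493) = -12914 - 1*(-37493) = -12914 + 37493 = 24579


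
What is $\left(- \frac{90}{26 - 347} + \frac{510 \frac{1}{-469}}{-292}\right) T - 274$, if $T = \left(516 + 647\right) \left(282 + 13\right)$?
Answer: $\frac{712125622193}{7326718} \approx 97196.0$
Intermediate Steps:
$T = 343085$ ($T = 1163 \cdot 295 = 343085$)
$\left(- \frac{90}{26 - 347} + \frac{510 \frac{1}{-469}}{-292}\right) T - 274 = \left(- \frac{90}{26 - 347} + \frac{510 \frac{1}{-469}}{-292}\right) 343085 - 274 = \left(- \frac{90}{-321} + 510 \left(- \frac{1}{469}\right) \left(- \frac{1}{292}\right)\right) 343085 - 274 = \left(\left(-90\right) \left(- \frac{1}{321}\right) - - \frac{255}{68474}\right) 343085 - 274 = \left(\frac{30}{107} + \frac{255}{68474}\right) 343085 - 274 = \frac{2081505}{7326718} \cdot 343085 - 274 = \frac{714133142925}{7326718} - 274 = \frac{712125622193}{7326718}$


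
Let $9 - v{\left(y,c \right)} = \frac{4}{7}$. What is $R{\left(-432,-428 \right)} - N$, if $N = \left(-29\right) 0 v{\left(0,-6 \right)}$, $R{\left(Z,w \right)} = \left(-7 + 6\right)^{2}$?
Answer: $1$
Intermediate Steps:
$R{\left(Z,w \right)} = 1$ ($R{\left(Z,w \right)} = \left(-1\right)^{2} = 1$)
$v{\left(y,c \right)} = \frac{59}{7}$ ($v{\left(y,c \right)} = 9 - \frac{4}{7} = \frac{59}{7}$)
$N = 0$ ($N = \left(-29\right) 0 \cdot \frac{59}{7} = 0 \cdot \frac{59}{7} = 0$)
$R{\left(-432,-428 \right)} - N = 1 - 0 = 1 + 0 = 1$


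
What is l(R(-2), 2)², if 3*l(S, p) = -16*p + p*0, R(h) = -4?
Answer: 1024/9 ≈ 113.78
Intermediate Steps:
l(S, p) = -16*p/3 (l(S, p) = (-16*p + p*0)/3 = (-16*p + 0)/3 = (-16*p)/3 = -16*p/3)
l(R(-2), 2)² = (-16/3*2)² = (-32/3)² = 1024/9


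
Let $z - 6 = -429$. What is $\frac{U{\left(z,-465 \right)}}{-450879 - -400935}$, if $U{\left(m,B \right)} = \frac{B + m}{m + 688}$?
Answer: $\frac{37}{551465} \approx 6.7094 \cdot 10^{-5}$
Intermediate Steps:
$z = -423$ ($z = 6 - 429 = -423$)
$U{\left(m,B \right)} = \frac{B + m}{688 + m}$
$\frac{U{\left(z,-465 \right)}}{-450879 - -400935} = \frac{\frac{1}{688 - 423} \left(-465 - 423\right)}{-450879 - -400935} = \frac{\frac{1}{265} \left(-888\right)}{-450879 + 400935} = \frac{\frac{1}{265} \left(-888\right)}{-49944} = \left(- \frac{888}{265}\right) \left(- \frac{1}{49944}\right) = \frac{37}{551465}$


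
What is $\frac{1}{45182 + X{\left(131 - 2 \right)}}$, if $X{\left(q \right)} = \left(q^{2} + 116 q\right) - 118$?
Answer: $\frac{1}{76669} \approx 1.3043 \cdot 10^{-5}$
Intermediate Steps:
$X{\left(q \right)} = -118 + q^{2} + 116 q$
$\frac{1}{45182 + X{\left(131 - 2 \right)}} = \frac{1}{45182 + \left(-118 + \left(131 - 2\right)^{2} + 116 \left(131 - 2\right)\right)} = \frac{1}{45182 + \left(-118 + 129^{2} + 116 \cdot 129\right)} = \frac{1}{45182 + \left(-118 + 16641 + 14964\right)} = \frac{1}{45182 + 31487} = \frac{1}{76669}$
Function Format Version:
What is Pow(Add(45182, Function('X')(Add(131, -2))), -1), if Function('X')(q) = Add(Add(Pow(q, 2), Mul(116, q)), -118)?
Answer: Rational(1, 76669) ≈ 1.3043e-5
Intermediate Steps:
Function('X')(q) = Add(-118, Pow(q, 2), Mul(116, q))
Pow(Add(45182, Function('X')(Add(131, -2))), -1) = Pow(Add(45182, Add(-118, Pow(Add(131, -2), 2), Mul(116, Add(131, -2)))), -1) = Pow(Add(45182, Add(-118, Pow(129, 2), Mul(116, 129))), -1) = Pow(Add(45182, Add(-118, 16641, 14964)), -1) = Pow(Add(45182, 31487), -1) = Pow(76669, -1) = Rational(1, 76669)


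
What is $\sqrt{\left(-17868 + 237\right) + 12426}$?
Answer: $i \sqrt{5205} \approx 72.146 i$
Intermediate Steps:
$\sqrt{\left(-17868 + 237\right) + 12426} = \sqrt{-17631 + 12426} = \sqrt{-5205} = i \sqrt{5205}$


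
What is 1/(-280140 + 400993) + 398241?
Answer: 48128619574/120853 ≈ 3.9824e+5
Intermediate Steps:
1/(-280140 + 400993) + 398241 = 1/120853 + 398241 = 48128619574/120853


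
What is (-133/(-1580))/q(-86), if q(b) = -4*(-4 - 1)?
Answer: 133/31600 ≈ 0.0042089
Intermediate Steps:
q(b) = 20 (q(b) = -4*(-5) = 20)
(-133/(-1580))/q(-86) = -133/(-1580)/20 = -133*(-1/1580)*(1/20) = (133/1580)*(1/20) = 133/31600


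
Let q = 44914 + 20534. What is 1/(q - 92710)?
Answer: -1/27262 ≈ -3.6681e-5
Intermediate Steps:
q = 65448
1/(q - 92710) = 1/(65448 - 92710) = 1/(-27262) = -1/27262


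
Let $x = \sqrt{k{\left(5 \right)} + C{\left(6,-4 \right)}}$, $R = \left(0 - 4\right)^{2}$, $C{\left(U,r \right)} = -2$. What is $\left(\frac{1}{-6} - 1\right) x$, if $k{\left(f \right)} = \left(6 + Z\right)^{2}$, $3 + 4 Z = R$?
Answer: $- \frac{7 \sqrt{1337}}{24} \approx -10.665$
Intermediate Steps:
$R = 16$ ($R = \left(-4\right)^{2} = 16$)
$Z = \frac{13}{4}$ ($Z = - \frac{3}{4} + \frac{1}{4} \cdot 16 = - \frac{3}{4} + 4 = \frac{13}{4} \approx 3.25$)
$k{\left(f \right)} = \frac{1369}{16}$ ($k{\left(f \right)} = \left(6 + \frac{13}{4}\right)^{2} = \left(\frac{37}{4}\right)^{2} = \frac{1369}{16}$)
$x = \frac{\sqrt{1337}}{4}$ ($x = \sqrt{\frac{1369}{16} - 2} = \sqrt{\frac{1337}{16}} = \frac{\sqrt{1337}}{4} \approx 9.1413$)
$\left(\frac{1}{-6} - 1\right) x = \left(\frac{1}{-6} - 1\right) \frac{\sqrt{1337}}{4} = \left(- \frac{1}{6} - 1\right) \frac{\sqrt{1337}}{4} = - \frac{7 \frac{\sqrt{1337}}{4}}{6} = - \frac{7 \sqrt{1337}}{24}$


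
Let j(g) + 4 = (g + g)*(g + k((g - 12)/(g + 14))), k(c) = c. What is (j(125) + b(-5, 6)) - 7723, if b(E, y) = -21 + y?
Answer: 3295862/139 ≈ 23711.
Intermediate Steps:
j(g) = -4 + 2*g*(g + (-12 + g)/(14 + g)) (j(g) = -4 + (g + g)*(g + (g - 12)/(g + 14)) = -4 + (2*g)*(g + (-12 + g)/(14 + g)) = -4 + 2*g*(g + (-12 + g)/(14 + g)))
(j(125) + b(-5, 6)) - 7723 = (2*(-28 + 125³ - 14*125 + 15*125²)/(14 + 125) + (-21 + 6)) - 7723 = (2*(-28 + 1953125 - 1750 + 15*15625)/139 - 15) - 7723 = (2*(1/139)*(-28 + 1953125 - 1750 + 234375) - 15) - 7723 = (2*(1/139)*2185722 - 15) - 7723 = (4371444/139 - 15) - 7723 = 4369359/139 - 7723 = 3295862/139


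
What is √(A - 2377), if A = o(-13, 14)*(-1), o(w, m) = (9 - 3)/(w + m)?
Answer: I*√2383 ≈ 48.816*I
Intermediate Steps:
o(w, m) = 6/(m + w)
A = -6 (A = (6/(14 - 13))*(-1) = (6/1)*(-1) = (6*1)*(-1) = 6*(-1) = -6)
√(A - 2377) = √(-6 - 2377) = √(-2383) = I*√2383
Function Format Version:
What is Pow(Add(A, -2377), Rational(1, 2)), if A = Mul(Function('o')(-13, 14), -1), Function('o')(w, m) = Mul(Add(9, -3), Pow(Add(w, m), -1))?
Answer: Mul(I, Pow(2383, Rational(1, 2))) ≈ Mul(48.816, I)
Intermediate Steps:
Function('o')(w, m) = Mul(6, Pow(Add(m, w), -1))
A = -6 (A = Mul(Mul(6, Pow(Add(14, -13), -1)), -1) = Mul(Mul(6, Pow(1, -1)), -1) = Mul(Mul(6, 1), -1) = Mul(6, -1) = -6)
Pow(Add(A, -2377), Rational(1, 2)) = Pow(Add(-6, -2377), Rational(1, 2)) = Pow(-2383, Rational(1, 2)) = Mul(I, Pow(2383, Rational(1, 2)))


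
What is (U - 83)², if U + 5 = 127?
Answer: 1521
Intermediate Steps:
U = 122 (U = -5 + 127 = 122)
(U - 83)² = (122 - 83)² = 39² = 1521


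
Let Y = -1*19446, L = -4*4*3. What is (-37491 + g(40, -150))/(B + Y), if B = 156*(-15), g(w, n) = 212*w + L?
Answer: 29059/21786 ≈ 1.3338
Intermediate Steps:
L = -48 (L = -16*3 = -48)
Y = -19446
g(w, n) = -48 + 212*w (g(w, n) = 212*w - 48 = -48 + 212*w)
B = -2340
(-37491 + g(40, -150))/(B + Y) = (-37491 + (-48 + 212*40))/(-2340 - 19446) = (-37491 + (-48 + 8480))/(-21786) = (-37491 + 8432)*(-1/21786) = -29059*(-1/21786) = 29059/21786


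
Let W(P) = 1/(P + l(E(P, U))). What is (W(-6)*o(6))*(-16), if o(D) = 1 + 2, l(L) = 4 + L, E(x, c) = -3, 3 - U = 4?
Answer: 48/5 ≈ 9.6000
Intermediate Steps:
U = -1 (U = 3 - 1*4 = 3 - 4 = -1)
o(D) = 3
W(P) = 1/(1 + P) (W(P) = 1/(P + (4 - 3)) = 1/(P + 1) = 1/(1 + P))
(W(-6)*o(6))*(-16) = (3/(1 - 6))*(-16) = (3/(-5))*(-16) = -⅕*3*(-16) = -⅗*(-16) = 48/5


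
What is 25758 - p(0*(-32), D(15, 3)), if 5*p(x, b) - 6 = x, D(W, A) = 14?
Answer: 128784/5 ≈ 25757.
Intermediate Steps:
p(x, b) = 6/5 + x/5
25758 - p(0*(-32), D(15, 3)) = 25758 - (6/5 + (0*(-32))/5) = 25758 - (6/5 + (⅕)*0) = 25758 - (6/5 + 0) = 25758 - 1*6/5 = 25758 - 6/5 = 128784/5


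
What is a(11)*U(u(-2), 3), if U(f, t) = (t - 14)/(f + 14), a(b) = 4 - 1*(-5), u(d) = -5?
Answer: -11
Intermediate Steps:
a(b) = 9 (a(b) = 4 + 5 = 9)
U(f, t) = (-14 + t)/(14 + f)
a(11)*U(u(-2), 3) = 9*((-14 + 3)/(14 - 5)) = 9*(-11/9) = -11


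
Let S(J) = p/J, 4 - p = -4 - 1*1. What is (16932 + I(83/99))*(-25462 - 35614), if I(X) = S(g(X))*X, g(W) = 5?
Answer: -56882705068/55 ≈ -1.0342e+9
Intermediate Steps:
p = 9 (p = 4 - (-4 - 1*1) = 4 - (-4 - 1) = 4 - 1*(-5) = 4 + 5 = 9)
S(J) = 9/J
I(X) = 9*X/5 (I(X) = (9/5)*X = (9*(⅕))*X = 9*X/5)
(16932 + I(83/99))*(-25462 - 35614) = (16932 + 9*(83/99)/5)*(-25462 - 35614) = (16932 + 9*(83*(1/99))/5)*(-61076) = (16932 + (9/5)*(83/99))*(-61076) = (16932 + 83/55)*(-61076) = (931343/55)*(-61076) = -56882705068/55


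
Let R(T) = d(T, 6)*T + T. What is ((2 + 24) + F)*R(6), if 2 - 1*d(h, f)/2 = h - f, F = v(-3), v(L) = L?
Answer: 690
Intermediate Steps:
F = -3
d(h, f) = 4 - 2*h + 2*f (d(h, f) = 4 - 2*(h - f) = 4 + (-2*h + 2*f) = 4 - 2*h + 2*f)
R(T) = T + T*(16 - 2*T) (R(T) = (4 - 2*T + 2*6)*T + T = (4 - 2*T + 12)*T + T = (16 - 2*T)*T + T = T*(16 - 2*T) + T = T + T*(16 - 2*T))
((2 + 24) + F)*R(6) = ((2 + 24) - 3)*(6*(17 - 2*6)) = (26 - 3)*(6*(17 - 12)) = 23*(6*5) = 23*30 = 690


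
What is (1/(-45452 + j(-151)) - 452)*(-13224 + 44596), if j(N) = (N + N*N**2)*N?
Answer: -3685865745616714/259931475 ≈ -1.4180e+7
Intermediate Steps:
j(N) = N*(N + N**3) (j(N) = (N + N**3)*N = N*(N + N**3))
(1/(-45452 + j(-151)) - 452)*(-13224 + 44596) = (1/(-45452 + ((-151)**2 + (-151)**4)) - 452)*(-13224 + 44596) = (1/(-45452 + (22801 + 519885601)) - 452)*31372 = (1/(-45452 + 519908402) - 452)*31372 = (1/519862950 - 452)*31372 = -234978053399/519862950*31372 = -3685865745616714/259931475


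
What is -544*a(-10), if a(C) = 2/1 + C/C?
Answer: -1632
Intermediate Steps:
a(C) = 3 (a(C) = 2*1 + 1 = 2 + 1 = 3)
-544*a(-10) = -544*3 = -1632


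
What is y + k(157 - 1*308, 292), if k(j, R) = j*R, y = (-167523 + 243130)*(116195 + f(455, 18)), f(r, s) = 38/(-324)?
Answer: 1423186589693/162 ≈ 8.7851e+9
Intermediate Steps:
f(r, s) = -19/162 (f(r, s) = 38*(-1/324) = -19/162)
y = 1423193732597/162 (y = (-167523 + 243130)*(116195 - 19/162) = 75607*(18823571/162) = 1423193732597/162 ≈ 8.7851e+9)
k(j, R) = R*j
y + k(157 - 1*308, 292) = 1423193732597/162 + 292*(157 - 1*308) = 1423193732597/162 + 292*(157 - 308) = 1423193732597/162 + 292*(-151) = 1423193732597/162 - 44092 = 1423186589693/162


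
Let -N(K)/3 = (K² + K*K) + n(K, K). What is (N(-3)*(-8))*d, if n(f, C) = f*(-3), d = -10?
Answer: -6480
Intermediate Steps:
n(f, C) = -3*f
N(K) = -6*K² + 9*K (N(K) = -3*((K² + K*K) - 3*K) = -3*((K² + K²) - 3*K) = -3*(2*K² - 3*K) = -3*(-3*K + 2*K²) = -6*K² + 9*K)
(N(-3)*(-8))*d = ((3*(-3)*(3 - 2*(-3)))*(-8))*(-10) = ((3*(-3)*(3 + 6))*(-8))*(-10) = ((3*(-3)*9)*(-8))*(-10) = -81*(-8)*(-10) = 648*(-10) = -6480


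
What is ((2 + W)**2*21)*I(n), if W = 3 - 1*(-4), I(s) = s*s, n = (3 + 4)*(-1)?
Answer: 83349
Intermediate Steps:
n = -7 (n = 7*(-1) = -7)
I(s) = s**2
W = 7 (W = 3 + 4 = 7)
((2 + W)**2*21)*I(n) = ((2 + 7)**2*21)*(-7)**2 = (9**2*21)*49 = (81*21)*49 = 1701*49 = 83349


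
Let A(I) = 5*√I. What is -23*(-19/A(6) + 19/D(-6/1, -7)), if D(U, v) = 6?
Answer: -437/6 + 437*√6/30 ≈ -37.152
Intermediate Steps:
-23*(-19/A(6) + 19/D(-6/1, -7)) = -23*(-19*√6/30 + 19/6) = -23*(19/6 - 19*√6/30) = -437/6 + 437*√6/30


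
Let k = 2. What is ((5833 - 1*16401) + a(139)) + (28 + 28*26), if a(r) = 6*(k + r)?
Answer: -8966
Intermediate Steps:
a(r) = 12 + 6*r (a(r) = 6*(2 + r) = 12 + 6*r)
((5833 - 1*16401) + a(139)) + (28 + 28*26) = ((5833 - 1*16401) + (12 + 6*139)) + (28 + 28*26) = ((5833 - 16401) + (12 + 834)) + (28 + 728) = (-10568 + 846) + 756 = -9722 + 756 = -8966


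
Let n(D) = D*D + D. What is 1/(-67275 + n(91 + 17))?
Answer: -1/55503 ≈ -1.8017e-5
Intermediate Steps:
n(D) = D + D² (n(D) = D² + D = D + D²)
1/(-67275 + n(91 + 17)) = 1/(-67275 + (91 + 17)*(1 + (91 + 17))) = 1/(-67275 + 108*(1 + 108)) = 1/(-67275 + 108*109) = 1/(-67275 + 11772) = 1/(-55503) = -1/55503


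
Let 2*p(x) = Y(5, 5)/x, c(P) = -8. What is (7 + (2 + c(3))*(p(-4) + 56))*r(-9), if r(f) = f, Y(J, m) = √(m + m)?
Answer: 2961 - 27*√10/4 ≈ 2939.7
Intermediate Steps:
Y(J, m) = √2*√m (Y(J, m) = √(2*m) = √2*√m)
p(x) = √10/(2*x) (p(x) = ((√2*√5)/x)/2 = (√10/x)/2 = √10/(2*x))
(7 + (2 + c(3))*(p(-4) + 56))*r(-9) = (7 + (2 - 8)*((½)*√10/(-4) + 56))*(-9) = (7 - 6*((½)*√10*(-¼) + 56))*(-9) = (7 - 6*(-√10/8 + 56))*(-9) = (7 - 6*(56 - √10/8))*(-9) = (7 + (-336 + 3*√10/4))*(-9) = (-329 + 3*√10/4)*(-9) = 2961 - 27*√10/4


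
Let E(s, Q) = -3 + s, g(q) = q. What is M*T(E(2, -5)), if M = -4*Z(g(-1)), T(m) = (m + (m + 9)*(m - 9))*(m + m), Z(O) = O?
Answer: 648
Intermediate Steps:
T(m) = 2*m*(m + (-9 + m)*(9 + m)) (T(m) = (m + (9 + m)*(-9 + m))*(2*m) = (m + (-9 + m)*(9 + m))*(2*m) = 2*m*(m + (-9 + m)*(9 + m)))
M = 4 (M = -4*(-1) = 4)
M*T(E(2, -5)) = 4*(2*(-3 + 2)*(-81 + (-3 + 2) + (-3 + 2)²)) = 4*(2*(-1)*(-81 - 1 + (-1)²)) = 4*(2*(-1)*(-81 - 1 + 1)) = 4*(2*(-1)*(-81)) = 4*162 = 648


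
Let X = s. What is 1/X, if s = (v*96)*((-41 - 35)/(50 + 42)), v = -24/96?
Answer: 23/456 ≈ 0.050439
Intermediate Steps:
v = -¼ (v = -24*1/96 = -¼ ≈ -0.25000)
s = 456/23 (s = (-¼*96)*((-41 - 35)/(50 + 42)) = -(-1824)/92 = -24*(-19/23) = 456/23 ≈ 19.826)
X = 456/23 ≈ 19.826
1/X = 1/(456/23) = 23/456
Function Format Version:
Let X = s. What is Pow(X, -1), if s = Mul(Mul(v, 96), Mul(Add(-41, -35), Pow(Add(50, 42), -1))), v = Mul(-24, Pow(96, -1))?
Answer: Rational(23, 456) ≈ 0.050439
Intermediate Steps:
v = Rational(-1, 4) (v = Mul(-24, Rational(1, 96)) = Rational(-1, 4) ≈ -0.25000)
s = Rational(456, 23) (s = Mul(Mul(Rational(-1, 4), 96), Mul(Add(-41, -35), Pow(Add(50, 42), -1))) = Mul(-24, Mul(-76, Pow(92, -1))) = Mul(-24, Mul(-76, Rational(1, 92))) = Mul(-24, Rational(-19, 23)) = Rational(456, 23) ≈ 19.826)
X = Rational(456, 23) ≈ 19.826
Pow(X, -1) = Pow(Rational(456, 23), -1) = Rational(23, 456)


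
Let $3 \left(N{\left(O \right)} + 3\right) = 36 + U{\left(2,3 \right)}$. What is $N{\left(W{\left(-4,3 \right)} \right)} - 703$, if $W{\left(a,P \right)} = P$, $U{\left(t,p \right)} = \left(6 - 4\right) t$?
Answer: $- \frac{2078}{3} \approx -692.67$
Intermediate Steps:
$U{\left(t,p \right)} = 2 t$
$N{\left(O \right)} = \frac{31}{3}$ ($N{\left(O \right)} = -3 + \frac{36 + 2 \cdot 2}{3} = -3 + \frac{36 + 4}{3} = -3 + \frac{1}{3} \cdot 40 = -3 + \frac{40}{3} = \frac{31}{3}$)
$N{\left(W{\left(-4,3 \right)} \right)} - 703 = \frac{31}{3} - 703 = - \frac{2078}{3}$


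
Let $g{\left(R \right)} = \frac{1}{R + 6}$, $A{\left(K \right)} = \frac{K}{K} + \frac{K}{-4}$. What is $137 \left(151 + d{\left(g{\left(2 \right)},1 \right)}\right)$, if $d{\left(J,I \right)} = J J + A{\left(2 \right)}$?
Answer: $\frac{1328489}{64} \approx 20758.0$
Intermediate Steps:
$A{\left(K \right)} = 1 - \frac{K}{4}$ ($A{\left(K \right)} = 1 + K \left(- \frac{1}{4}\right) = 1 - \frac{K}{4}$)
$g{\left(R \right)} = \frac{1}{6 + R}$
$d{\left(J,I \right)} = \frac{1}{2} + J^{2}$ ($d{\left(J,I \right)} = J J + \left(1 - \frac{1}{2}\right) = J^{2} + \left(1 - \frac{1}{2}\right) = J^{2} + \frac{1}{2} = \frac{1}{2} + J^{2}$)
$137 \left(151 + d{\left(g{\left(2 \right)},1 \right)}\right) = 137 \left(151 + \left(\frac{1}{2} + \left(\frac{1}{6 + 2}\right)^{2}\right)\right) = 137 \left(151 + \left(\frac{1}{2} + \left(\frac{1}{8}\right)^{2}\right)\right) = 137 \left(151 + \left(\frac{1}{2} + \frac{1}{64}\right)\right) = 137 \left(151 + \frac{33}{64}\right) = 137 \cdot \frac{9697}{64} = \frac{1328489}{64}$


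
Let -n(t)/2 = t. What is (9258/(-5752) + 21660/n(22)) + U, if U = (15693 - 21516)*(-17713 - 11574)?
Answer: 5395130902377/31636 ≈ 1.7054e+8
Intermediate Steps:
n(t) = -2*t
U = 170538201 (U = -5823*(-29287) = 170538201)
(9258/(-5752) + 21660/n(22)) + U = (9258/(-5752) + 21660/((-2*22))) + 170538201 = (9258*(-1/5752) + 21660/(-44)) + 170538201 = (-4629/2876 + 21660*(-1/44)) + 170538201 = (-4629/2876 - 5415/11) + 170538201 = -15624459/31636 + 170538201 = 5395130902377/31636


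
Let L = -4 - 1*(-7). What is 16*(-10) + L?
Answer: -157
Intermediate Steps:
L = 3 (L = -4 + 7 = 3)
16*(-10) + L = 16*(-10) + 3 = -160 + 3 = -157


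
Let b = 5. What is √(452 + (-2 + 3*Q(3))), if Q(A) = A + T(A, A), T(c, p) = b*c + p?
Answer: 3*√57 ≈ 22.650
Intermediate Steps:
T(c, p) = p + 5*c (T(c, p) = 5*c + p = p + 5*c)
Q(A) = 7*A (Q(A) = A + (A + 5*A) = A + 6*A = 7*A)
√(452 + (-2 + 3*Q(3))) = √(452 + (-2 + 3*(7*3))) = √(452 + (-2 + 3*21)) = √(452 + (-2 + 63)) = √(452 + 61) = √513 = 3*√57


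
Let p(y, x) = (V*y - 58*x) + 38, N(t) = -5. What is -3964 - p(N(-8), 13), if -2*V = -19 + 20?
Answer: -6501/2 ≈ -3250.5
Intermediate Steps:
V = -½ (V = -(-19 + 20)/2 = -½*1 = -½ ≈ -0.50000)
p(y, x) = 38 - 58*x - y/2 (p(y, x) = (-y/2 - 58*x) + 38 = (-58*x - y/2) + 38 = 38 - 58*x - y/2)
-3964 - p(N(-8), 13) = -3964 - (38 - 58*13 - ½*(-5)) = -3964 - (38 - 754 + 5/2) = -3964 - 1*(-1427/2) = -3964 + 1427/2 = -6501/2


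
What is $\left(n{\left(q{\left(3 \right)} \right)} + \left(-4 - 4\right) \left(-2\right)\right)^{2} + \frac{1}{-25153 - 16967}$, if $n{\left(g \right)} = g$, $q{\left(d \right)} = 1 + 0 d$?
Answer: $\frac{12172679}{42120} \approx 289.0$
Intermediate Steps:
$q{\left(d \right)} = 1$ ($q{\left(d \right)} = 1 + 0 = 1$)
$\left(n{\left(q{\left(3 \right)} \right)} + \left(-4 - 4\right) \left(-2\right)\right)^{2} + \frac{1}{-25153 - 16967} = \left(1 + \left(-4 - 4\right) \left(-2\right)\right)^{2} + \frac{1}{-25153 - 16967} = \left(1 - -16\right)^{2} + \frac{1}{-42120} = \left(1 + 16\right)^{2} - \frac{1}{42120} = 17^{2} - \frac{1}{42120} = 289 - \frac{1}{42120} = \frac{12172679}{42120}$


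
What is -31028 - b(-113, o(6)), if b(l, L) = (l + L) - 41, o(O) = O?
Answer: -30880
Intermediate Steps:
b(l, L) = -41 + L + l (b(l, L) = (L + l) - 41 = -41 + L + l)
-31028 - b(-113, o(6)) = -31028 - (-41 + 6 - 113) = -31028 - 1*(-148) = -31028 + 148 = -30880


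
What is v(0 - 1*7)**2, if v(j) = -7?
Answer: 49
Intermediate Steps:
v(0 - 1*7)**2 = (-7)**2 = 49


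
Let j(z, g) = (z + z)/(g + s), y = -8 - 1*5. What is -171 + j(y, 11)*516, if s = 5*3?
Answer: -687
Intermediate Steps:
s = 15
y = -13 (y = -8 - 5 = -13)
j(z, g) = 2*z/(15 + g) (j(z, g) = (z + z)/(g + 15) = (2*z)/(15 + g) = 2*z/(15 + g))
-171 + j(y, 11)*516 = -171 + (2*(-13)/(15 + 11))*516 = -171 + (2*(-13)/26)*516 = -171 + (2*(-13)*(1/26))*516 = -171 - 1*516 = -171 - 516 = -687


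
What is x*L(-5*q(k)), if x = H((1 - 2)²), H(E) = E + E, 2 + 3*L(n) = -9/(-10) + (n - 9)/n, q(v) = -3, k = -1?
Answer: -7/15 ≈ -0.46667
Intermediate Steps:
L(n) = -11/30 + (-9 + n)/(3*n) (L(n) = -⅔ + (-9/(-10) + (n - 9)/n)/3 = -⅔ + (-9*(-⅒) + (-9 + n)/n)/3 = -⅔ + (9/10 + (-9 + n)/n)/3 = -⅔ + (3/10 + (-9 + n)/(3*n)) = -11/30 + (-9 + n)/(3*n))
H(E) = 2*E
x = 2 (x = 2*(1 - 2)² = 2*(-1)² = 2*1 = 2)
x*L(-5*q(k)) = 2*((-90 - (-5)*(-3))/(30*((-5*(-3))))) = 2*((1/30)*(-90 - 1*15)/15) = 2*((1/30)*(1/15)*(-90 - 15)) = 2*((1/30)*(1/15)*(-105)) = 2*(-7/30) = -7/15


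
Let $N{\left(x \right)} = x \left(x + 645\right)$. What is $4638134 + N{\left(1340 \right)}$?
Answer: $7298034$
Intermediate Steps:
$N{\left(x \right)} = x \left(645 + x\right)$
$4638134 + N{\left(1340 \right)} = 4638134 + 1340 \left(645 + 1340\right) = 4638134 + 1340 \cdot 1985 = 4638134 + 2659900 = 7298034$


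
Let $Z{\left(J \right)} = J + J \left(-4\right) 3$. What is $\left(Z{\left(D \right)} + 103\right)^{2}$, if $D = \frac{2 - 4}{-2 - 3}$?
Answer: $\frac{243049}{25} \approx 9722.0$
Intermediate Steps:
$D = \frac{2}{5}$ ($D = - \frac{2}{-5} = \left(-2\right) \left(- \frac{1}{5}\right) = \frac{2}{5} \approx 0.4$)
$Z{\left(J \right)} = - 11 J$ ($Z{\left(J \right)} = J + - 4 J 3 = J - 12 J = - 11 J$)
$\left(Z{\left(D \right)} + 103\right)^{2} = \left(\left(-11\right) \frac{2}{5} + 103\right)^{2} = \left(- \frac{22}{5} + 103\right)^{2} = \left(\frac{493}{5}\right)^{2} = \frac{243049}{25}$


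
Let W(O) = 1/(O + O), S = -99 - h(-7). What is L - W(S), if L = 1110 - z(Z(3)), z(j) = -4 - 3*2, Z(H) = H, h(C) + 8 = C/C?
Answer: 206081/184 ≈ 1120.0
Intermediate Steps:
h(C) = -7 (h(C) = -8 + C/C = -8 + 1 = -7)
z(j) = -10 (z(j) = -4 - 6 = -10)
S = -92 (S = -99 - 1*(-7) = -99 + 7 = -92)
W(O) = 1/(2*O)
L = 1120 (L = 1110 - 1*(-10) = 1110 + 10 = 1120)
L - W(S) = 1120 - 1/(2*(-92)) = 1120 - (-1)/(2*92) = 1120 - 1*(-1/184) = 1120 + 1/184 = 206081/184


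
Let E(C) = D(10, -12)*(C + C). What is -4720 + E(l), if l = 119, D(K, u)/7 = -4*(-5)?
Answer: 28600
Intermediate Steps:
D(K, u) = 140 (D(K, u) = 7*(-4*(-5)) = 7*20 = 140)
E(C) = 280*C (E(C) = 140*(C + C) = 140*(2*C) = 280*C)
-4720 + E(l) = -4720 + 280*119 = -4720 + 33320 = 28600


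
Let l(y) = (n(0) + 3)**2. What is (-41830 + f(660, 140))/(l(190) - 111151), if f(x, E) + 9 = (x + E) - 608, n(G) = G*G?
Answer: 41647/111142 ≈ 0.37472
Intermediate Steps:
n(G) = G**2
l(y) = 9 (l(y) = (0**2 + 3)**2 = (0 + 3)**2 = 3**2 = 9)
f(x, E) = -617 + E + x (f(x, E) = -9 + ((x + E) - 608) = -9 + ((E + x) - 608) = -9 + (-608 + E + x) = -617 + E + x)
(-41830 + f(660, 140))/(l(190) - 111151) = (-41830 + (-617 + 140 + 660))/(9 - 111151) = (-41830 + 183)/(-111142) = -41647*(-1/111142) = 41647/111142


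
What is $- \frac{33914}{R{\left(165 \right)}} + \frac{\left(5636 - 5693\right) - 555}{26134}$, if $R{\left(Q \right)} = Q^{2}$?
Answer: $- \frac{451485088}{355749075} \approx -1.2691$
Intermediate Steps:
$- \frac{33914}{R{\left(165 \right)}} + \frac{\left(5636 - 5693\right) - 555}{26134} = - \frac{33914}{165^{2}} + \frac{\left(5636 - 5693\right) - 555}{26134} = - \frac{33914}{27225} + \left(-57 - 555\right) \frac{1}{26134} = \left(-33914\right) \frac{1}{27225} - \frac{306}{13067} = - \frac{33914}{27225} - \frac{306}{13067} = - \frac{451485088}{355749075}$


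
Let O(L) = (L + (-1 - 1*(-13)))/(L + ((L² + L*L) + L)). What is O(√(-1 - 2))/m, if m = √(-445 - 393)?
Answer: (-√838/1676 + I*√2514/419)/(√3 - I) ≈ -0.037395 + 0.047499*I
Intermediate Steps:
m = I*√838 (m = √(-838) = I*√838 ≈ 28.948*I)
O(L) = (12 + L)/(2*L + 2*L²) (O(L) = (L + (-1 + 13))/(L + ((L² + L²) + L)) = (L + 12)/(L + (2*L² + L)) = (12 + L)/(L + (L + 2*L²)) = (12 + L)/(2*L + 2*L²))
O(√(-1 - 2))/m = ((12 + √(-1 - 2))/(2*(√(-1 - 2))*(1 + √(-1 - 2))))/((I*√838)) = ((12 + √(-3))/(2*(√(-3))*(1 + √(-3))))*(-I*√838/838) = ((12 + I*√3)/(2*((I*√3))*(1 + I*√3)))*(-I*√838/838) = ((-I*√3/3)*(12 + I*√3)/(2*(1 + I*√3)))*(-I*√838/838) = (-I*√3*(12 + I*√3)/(6*(1 + I*√3)))*(-I*√838/838) = -√2514*(12 + I*√3)/(5028*(1 + I*√3))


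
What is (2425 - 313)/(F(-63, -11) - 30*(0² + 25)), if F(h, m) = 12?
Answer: -352/123 ≈ -2.8618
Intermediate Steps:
(2425 - 313)/(F(-63, -11) - 30*(0² + 25)) = (2425 - 313)/(12 - 30*(0² + 25)) = 2112/(12 - 30*(0 + 25)) = 2112/(12 - 30*25) = 2112/(12 - 750) = 2112/(-738) = 2112*(-1/738) = -352/123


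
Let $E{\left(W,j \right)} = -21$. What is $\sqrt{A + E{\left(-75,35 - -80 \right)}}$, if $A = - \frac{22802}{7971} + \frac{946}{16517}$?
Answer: $\frac{i \sqrt{412596894432395505}}{131657007} \approx 4.8789 i$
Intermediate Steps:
$A = - \frac{369080068}{131657007}$ ($A = \left(-22802\right) \frac{1}{7971} + 946 \cdot \frac{1}{16517} = - \frac{22802}{7971} + \frac{946}{16517} = - \frac{369080068}{131657007} \approx -2.8033$)
$\sqrt{A + E{\left(-75,35 - -80 \right)}} = \sqrt{- \frac{369080068}{131657007} - 21} = \sqrt{- \frac{3133877215}{131657007}} = \frac{i \sqrt{412596894432395505}}{131657007}$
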